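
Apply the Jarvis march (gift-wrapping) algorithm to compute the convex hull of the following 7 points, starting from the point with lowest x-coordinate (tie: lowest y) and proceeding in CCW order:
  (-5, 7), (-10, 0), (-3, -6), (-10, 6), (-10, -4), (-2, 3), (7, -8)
Hull (CCW) = [(-10, -4), (-3, -6), (7, -8), (-5, 7), (-10, 6)]

Jarvis march: at each step, from the current hull vertex p, select the next vertex q as the point such that every other point lies strictly to the left of (or on) the directed line p → q. (Equivalently: for every other point r, the cross product (q − p) × (r − p) ≥ 0.)
Starting point (lowest x, tie lowest y): (-10, -4). Wrap until returning to start. Resulting hull: (-10, -4), (-3, -6), (7, -8), (-5, 7), (-10, 6).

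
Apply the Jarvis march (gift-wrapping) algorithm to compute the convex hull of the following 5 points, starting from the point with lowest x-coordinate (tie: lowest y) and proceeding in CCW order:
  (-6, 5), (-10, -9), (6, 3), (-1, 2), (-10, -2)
Hull (CCW) = [(-10, -9), (6, 3), (-6, 5), (-10, -2)]

Jarvis march: at each step, from the current hull vertex p, select the next vertex q as the point such that every other point lies strictly to the left of (or on) the directed line p → q. (Equivalently: for every other point r, the cross product (q − p) × (r − p) ≥ 0.)
Starting point (lowest x, tie lowest y): (-10, -9). Wrap until returning to start. Resulting hull: (-10, -9), (6, 3), (-6, 5), (-10, -2).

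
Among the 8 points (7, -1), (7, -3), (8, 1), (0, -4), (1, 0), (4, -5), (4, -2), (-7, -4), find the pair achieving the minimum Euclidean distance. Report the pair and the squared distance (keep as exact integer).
Pair = ((7, -1), (7, -3)); squared distance = 4

Compute all C(8, 2) = 28 pairwise squared distances (x_i − x_j)² + (y_i − y_j)². The minimum is 4, attained by the pair ((7, -1), (7, -3)).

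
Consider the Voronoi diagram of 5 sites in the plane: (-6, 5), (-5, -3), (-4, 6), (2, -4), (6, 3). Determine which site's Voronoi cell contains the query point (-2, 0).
Nearest site = (-5, -3)

The Voronoi cell of site s contains exactly those query points closer to s than to any other site. Compute squared distances from q = (-2, 0) to each site:
  (-5 − -2)² + (-3 − 0)² = 18
  (2 − -2)² + (-4 − 0)² = 32
  (-4 − -2)² + (6 − 0)² = 40
  (-6 − -2)² + (5 − 0)² = 41
  (6 − -2)² + (3 − 0)² = 73
Minimum is attained by (-5, -3), so q lies in its Voronoi cell.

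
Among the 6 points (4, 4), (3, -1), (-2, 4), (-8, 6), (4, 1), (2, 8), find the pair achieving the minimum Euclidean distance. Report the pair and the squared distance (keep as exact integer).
Pair = ((3, -1), (4, 1)); squared distance = 5

Compute all C(6, 2) = 15 pairwise squared distances (x_i − x_j)² + (y_i − y_j)². The minimum is 5, attained by the pair ((3, -1), (4, 1)).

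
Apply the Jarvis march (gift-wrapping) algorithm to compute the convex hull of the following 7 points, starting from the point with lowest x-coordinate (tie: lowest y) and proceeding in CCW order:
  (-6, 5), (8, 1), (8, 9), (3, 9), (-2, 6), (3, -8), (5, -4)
Hull (CCW) = [(-6, 5), (3, -8), (8, 1), (8, 9), (3, 9)]

Jarvis march: at each step, from the current hull vertex p, select the next vertex q as the point such that every other point lies strictly to the left of (or on) the directed line p → q. (Equivalently: for every other point r, the cross product (q − p) × (r − p) ≥ 0.)
Starting point (lowest x, tie lowest y): (-6, 5). Wrap until returning to start. Resulting hull: (-6, 5), (3, -8), (8, 1), (8, 9), (3, 9).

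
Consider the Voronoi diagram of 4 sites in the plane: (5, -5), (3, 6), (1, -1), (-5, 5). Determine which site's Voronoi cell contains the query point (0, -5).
Nearest site = (1, -1)

The Voronoi cell of site s contains exactly those query points closer to s than to any other site. Compute squared distances from q = (0, -5) to each site:
  (1 − 0)² + (-1 − -5)² = 17
  (5 − 0)² + (-5 − -5)² = 25
  (-5 − 0)² + (5 − -5)² = 125
  (3 − 0)² + (6 − -5)² = 130
Minimum is attained by (1, -1), so q lies in its Voronoi cell.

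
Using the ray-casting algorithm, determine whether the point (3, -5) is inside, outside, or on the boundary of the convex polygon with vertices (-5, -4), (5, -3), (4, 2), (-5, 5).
The point (3, -5) lies strictly outside the polygon

Cast a horizontal ray to the right from the query point and count how many polygon edges it crosses (each edge strictly once or zero times, handled with the usual half-open convention). 
Parity of crossings → even ⇒ outside.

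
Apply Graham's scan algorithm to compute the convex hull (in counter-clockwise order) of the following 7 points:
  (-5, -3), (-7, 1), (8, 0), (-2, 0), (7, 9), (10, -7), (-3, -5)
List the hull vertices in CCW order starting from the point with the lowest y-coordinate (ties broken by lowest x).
Hull (CCW) = [(10, -7), (7, 9), (-7, 1), (-5, -3), (-3, -5)]

Graham scan procedure:
  1. Find the pivot p₀ = point with lowest y (tie → lowest x): (10, -7).
  2. Sort the remaining points by polar angle around p₀.
  3. Walk through sorted points, maintaining a stack; pop the top while the last three entries make a non-left turn (cross product ≤ 0).
  4. Final stack is the convex hull in CCW order: (10, -7), (7, 9), (-7, 1), (-5, -3), (-3, -5).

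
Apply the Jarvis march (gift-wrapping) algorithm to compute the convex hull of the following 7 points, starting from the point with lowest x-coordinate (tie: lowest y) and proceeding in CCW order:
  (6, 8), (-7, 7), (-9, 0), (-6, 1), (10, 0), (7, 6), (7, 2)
Hull (CCW) = [(-9, 0), (10, 0), (6, 8), (-7, 7)]

Jarvis march: at each step, from the current hull vertex p, select the next vertex q as the point such that every other point lies strictly to the left of (or on) the directed line p → q. (Equivalently: for every other point r, the cross product (q − p) × (r − p) ≥ 0.)
Starting point (lowest x, tie lowest y): (-9, 0). Wrap until returning to start. Resulting hull: (-9, 0), (10, 0), (6, 8), (-7, 7).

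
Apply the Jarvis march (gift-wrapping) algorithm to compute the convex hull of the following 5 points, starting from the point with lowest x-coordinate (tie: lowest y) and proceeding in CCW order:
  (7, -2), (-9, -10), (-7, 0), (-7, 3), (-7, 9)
Hull (CCW) = [(-9, -10), (7, -2), (-7, 9)]

Jarvis march: at each step, from the current hull vertex p, select the next vertex q as the point such that every other point lies strictly to the left of (or on) the directed line p → q. (Equivalently: for every other point r, the cross product (q − p) × (r − p) ≥ 0.)
Starting point (lowest x, tie lowest y): (-9, -10). Wrap until returning to start. Resulting hull: (-9, -10), (7, -2), (-7, 9).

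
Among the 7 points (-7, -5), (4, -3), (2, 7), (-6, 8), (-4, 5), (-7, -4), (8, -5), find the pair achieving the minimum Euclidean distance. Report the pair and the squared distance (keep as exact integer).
Pair = ((-7, -5), (-7, -4)); squared distance = 1

Compute all C(7, 2) = 21 pairwise squared distances (x_i − x_j)² + (y_i − y_j)². The minimum is 1, attained by the pair ((-7, -5), (-7, -4)).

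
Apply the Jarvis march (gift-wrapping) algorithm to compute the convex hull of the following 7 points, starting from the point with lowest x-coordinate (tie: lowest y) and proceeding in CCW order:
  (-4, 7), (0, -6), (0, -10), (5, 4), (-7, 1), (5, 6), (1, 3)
Hull (CCW) = [(-7, 1), (0, -10), (5, 4), (5, 6), (-4, 7)]

Jarvis march: at each step, from the current hull vertex p, select the next vertex q as the point such that every other point lies strictly to the left of (or on) the directed line p → q. (Equivalently: for every other point r, the cross product (q − p) × (r − p) ≥ 0.)
Starting point (lowest x, tie lowest y): (-7, 1). Wrap until returning to start. Resulting hull: (-7, 1), (0, -10), (5, 4), (5, 6), (-4, 7).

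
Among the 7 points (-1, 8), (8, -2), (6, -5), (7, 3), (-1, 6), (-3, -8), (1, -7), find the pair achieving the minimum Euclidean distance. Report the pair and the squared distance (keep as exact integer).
Pair = ((-1, 8), (-1, 6)); squared distance = 4

Compute all C(7, 2) = 21 pairwise squared distances (x_i − x_j)² + (y_i − y_j)². The minimum is 4, attained by the pair ((-1, 8), (-1, 6)).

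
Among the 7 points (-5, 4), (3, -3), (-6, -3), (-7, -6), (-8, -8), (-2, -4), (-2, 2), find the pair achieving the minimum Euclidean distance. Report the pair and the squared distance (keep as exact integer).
Pair = ((-7, -6), (-8, -8)); squared distance = 5

Compute all C(7, 2) = 21 pairwise squared distances (x_i − x_j)² + (y_i − y_j)². The minimum is 5, attained by the pair ((-7, -6), (-8, -8)).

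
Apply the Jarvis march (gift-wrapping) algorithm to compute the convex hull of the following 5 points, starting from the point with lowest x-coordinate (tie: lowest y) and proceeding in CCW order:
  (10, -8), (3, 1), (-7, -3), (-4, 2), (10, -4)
Hull (CCW) = [(-7, -3), (10, -8), (10, -4), (3, 1), (-4, 2)]

Jarvis march: at each step, from the current hull vertex p, select the next vertex q as the point such that every other point lies strictly to the left of (or on) the directed line p → q. (Equivalently: for every other point r, the cross product (q − p) × (r − p) ≥ 0.)
Starting point (lowest x, tie lowest y): (-7, -3). Wrap until returning to start. Resulting hull: (-7, -3), (10, -8), (10, -4), (3, 1), (-4, 2).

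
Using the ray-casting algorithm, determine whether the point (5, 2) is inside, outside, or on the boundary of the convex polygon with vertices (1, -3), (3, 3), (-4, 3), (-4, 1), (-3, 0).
The point (5, 2) lies strictly outside the polygon

Cast a horizontal ray to the right from the query point and count how many polygon edges it crosses (each edge strictly once or zero times, handled with the usual half-open convention). 
Parity of crossings → even ⇒ outside.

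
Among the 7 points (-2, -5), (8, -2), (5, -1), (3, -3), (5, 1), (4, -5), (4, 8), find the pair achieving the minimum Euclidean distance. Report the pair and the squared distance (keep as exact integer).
Pair = ((5, -1), (5, 1)); squared distance = 4

Compute all C(7, 2) = 21 pairwise squared distances (x_i − x_j)² + (y_i − y_j)². The minimum is 4, attained by the pair ((5, -1), (5, 1)).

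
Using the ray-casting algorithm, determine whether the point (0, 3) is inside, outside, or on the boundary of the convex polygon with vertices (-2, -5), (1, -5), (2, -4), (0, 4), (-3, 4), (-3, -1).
The point (0, 3) lies strictly inside the polygon

Cast a horizontal ray to the right from the query point and count how many polygon edges it crosses (each edge strictly once or zero times, handled with the usual half-open convention). 
Parity of crossings → odd ⇒ inside.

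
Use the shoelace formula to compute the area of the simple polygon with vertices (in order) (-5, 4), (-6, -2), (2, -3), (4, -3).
Area = 63/2

Shoelace formula: Area = (1/2) |Σ_i (x_i · y_{i+1} − x_{i+1} · y_i)| (indices mod n). Compute each cross term:
  (-5)(-2) − (-6)(4) = 34
  (-6)(-3) − (2)(-2) = 22
  (2)(-3) − (4)(-3) = 6
  (4)(4) − (-5)(-3) = 1
Sum = 63, so (signed) Area = 63/2 = 63/2, |Area| = 63/2.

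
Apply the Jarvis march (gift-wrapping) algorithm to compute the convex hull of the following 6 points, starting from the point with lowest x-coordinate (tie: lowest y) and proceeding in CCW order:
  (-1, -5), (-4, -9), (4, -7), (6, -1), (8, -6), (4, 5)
Hull (CCW) = [(-4, -9), (8, -6), (4, 5)]

Jarvis march: at each step, from the current hull vertex p, select the next vertex q as the point such that every other point lies strictly to the left of (or on) the directed line p → q. (Equivalently: for every other point r, the cross product (q − p) × (r − p) ≥ 0.)
Starting point (lowest x, tie lowest y): (-4, -9). Wrap until returning to start. Resulting hull: (-4, -9), (8, -6), (4, 5).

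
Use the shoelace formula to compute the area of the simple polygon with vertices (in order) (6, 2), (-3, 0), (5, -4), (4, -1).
Area = 43/2

Shoelace formula: Area = (1/2) |Σ_i (x_i · y_{i+1} − x_{i+1} · y_i)| (indices mod n). Compute each cross term:
  (6)(0) − (-3)(2) = 6
  (-3)(-4) − (5)(0) = 12
  (5)(-1) − (4)(-4) = 11
  (4)(2) − (6)(-1) = 14
Sum = 43, so (signed) Area = 43/2 = 43/2, |Area| = 43/2.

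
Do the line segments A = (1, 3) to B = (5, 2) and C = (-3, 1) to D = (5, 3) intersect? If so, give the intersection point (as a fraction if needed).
Yes; intersection at (3, 5/2) (t = 1/2 on AB, s = 3/4 on CD)

Parametrize AB as A + t(B − A) = (1 + 4 t, 3 + -1 t) and CD as C + s(D − C) = (-3 + 8 s, 1 + 2 s). Solve the linear system for (t, s). Determinant = -16 ≠ 0, so a unique intersection of the containing lines exists. Solution: t = 1/2, s = 3/4 — both in [0, 1], so the segments cross. Intersection point: (3, 5/2).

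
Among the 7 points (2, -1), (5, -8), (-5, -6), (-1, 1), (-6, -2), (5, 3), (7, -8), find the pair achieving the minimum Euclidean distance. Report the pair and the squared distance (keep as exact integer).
Pair = ((5, -8), (7, -8)); squared distance = 4

Compute all C(7, 2) = 21 pairwise squared distances (x_i − x_j)² + (y_i − y_j)². The minimum is 4, attained by the pair ((5, -8), (7, -8)).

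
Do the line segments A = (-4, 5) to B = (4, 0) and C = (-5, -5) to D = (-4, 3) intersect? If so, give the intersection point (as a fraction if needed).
No (intersection of containing lines falls outside at least one segment)

Parametrize and solve: t = 2/69, s = 85/69. At least one of these is outside [0, 1], so the segments do not intersect.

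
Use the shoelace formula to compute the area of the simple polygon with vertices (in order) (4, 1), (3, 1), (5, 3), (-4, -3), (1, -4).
Area = 19

Shoelace formula: Area = (1/2) |Σ_i (x_i · y_{i+1} − x_{i+1} · y_i)| (indices mod n). Compute each cross term:
  (4)(1) − (3)(1) = 1
  (3)(3) − (5)(1) = 4
  (5)(-3) − (-4)(3) = -3
  (-4)(-4) − (1)(-3) = 19
  (1)(1) − (4)(-4) = 17
Sum = 38, so (signed) Area = 38/2 = 19, |Area| = 19.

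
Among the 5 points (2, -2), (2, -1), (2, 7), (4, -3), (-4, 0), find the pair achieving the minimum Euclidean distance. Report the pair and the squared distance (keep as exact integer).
Pair = ((2, -2), (2, -1)); squared distance = 1

Compute all C(5, 2) = 10 pairwise squared distances (x_i − x_j)² + (y_i − y_j)². The minimum is 1, attained by the pair ((2, -2), (2, -1)).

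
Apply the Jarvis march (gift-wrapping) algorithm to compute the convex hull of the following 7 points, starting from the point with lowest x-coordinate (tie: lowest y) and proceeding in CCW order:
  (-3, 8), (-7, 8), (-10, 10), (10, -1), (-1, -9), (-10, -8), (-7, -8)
Hull (CCW) = [(-10, -8), (-1, -9), (10, -1), (-3, 8), (-10, 10)]

Jarvis march: at each step, from the current hull vertex p, select the next vertex q as the point such that every other point lies strictly to the left of (or on) the directed line p → q. (Equivalently: for every other point r, the cross product (q − p) × (r − p) ≥ 0.)
Starting point (lowest x, tie lowest y): (-10, -8). Wrap until returning to start. Resulting hull: (-10, -8), (-1, -9), (10, -1), (-3, 8), (-10, 10).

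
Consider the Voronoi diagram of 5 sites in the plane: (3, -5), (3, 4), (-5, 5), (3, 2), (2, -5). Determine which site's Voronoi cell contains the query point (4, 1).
Nearest site = (3, 2)

The Voronoi cell of site s contains exactly those query points closer to s than to any other site. Compute squared distances from q = (4, 1) to each site:
  (3 − 4)² + (2 − 1)² = 2
  (3 − 4)² + (4 − 1)² = 10
  (3 − 4)² + (-5 − 1)² = 37
  (2 − 4)² + (-5 − 1)² = 40
  (-5 − 4)² + (5 − 1)² = 97
Minimum is attained by (3, 2), so q lies in its Voronoi cell.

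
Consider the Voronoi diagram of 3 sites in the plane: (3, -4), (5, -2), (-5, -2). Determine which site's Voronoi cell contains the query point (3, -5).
Nearest site = (3, -4)

The Voronoi cell of site s contains exactly those query points closer to s than to any other site. Compute squared distances from q = (3, -5) to each site:
  (3 − 3)² + (-4 − -5)² = 1
  (5 − 3)² + (-2 − -5)² = 13
  (-5 − 3)² + (-2 − -5)² = 73
Minimum is attained by (3, -4), so q lies in its Voronoi cell.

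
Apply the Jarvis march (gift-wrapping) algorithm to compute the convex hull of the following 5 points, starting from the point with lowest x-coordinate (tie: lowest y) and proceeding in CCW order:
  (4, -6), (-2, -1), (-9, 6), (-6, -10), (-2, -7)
Hull (CCW) = [(-9, 6), (-6, -10), (4, -6)]

Jarvis march: at each step, from the current hull vertex p, select the next vertex q as the point such that every other point lies strictly to the left of (or on) the directed line p → q. (Equivalently: for every other point r, the cross product (q − p) × (r − p) ≥ 0.)
Starting point (lowest x, tie lowest y): (-9, 6). Wrap until returning to start. Resulting hull: (-9, 6), (-6, -10), (4, -6).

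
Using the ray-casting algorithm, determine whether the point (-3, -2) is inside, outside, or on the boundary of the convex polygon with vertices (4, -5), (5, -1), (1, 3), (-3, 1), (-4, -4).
The point (-3, -2) lies strictly inside the polygon

Cast a horizontal ray to the right from the query point and count how many polygon edges it crosses (each edge strictly once or zero times, handled with the usual half-open convention). 
Parity of crossings → odd ⇒ inside.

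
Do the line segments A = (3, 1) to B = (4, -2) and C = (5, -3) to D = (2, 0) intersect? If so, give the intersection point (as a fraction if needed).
Yes; intersection at (4, -2) (t = 1 on AB, s = 1/3 on CD)

Parametrize AB as A + t(B − A) = (3 + 1 t, 1 + -3 t) and CD as C + s(D − C) = (5 + -3 s, -3 + 3 s). Solve the linear system for (t, s). Determinant = 6 ≠ 0, so a unique intersection of the containing lines exists. Solution: t = 1, s = 1/3 — both in [0, 1], so the segments cross. Intersection point: (4, -2).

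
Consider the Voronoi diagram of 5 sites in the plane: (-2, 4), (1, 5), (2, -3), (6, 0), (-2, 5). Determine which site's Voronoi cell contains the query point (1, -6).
Nearest site = (2, -3)

The Voronoi cell of site s contains exactly those query points closer to s than to any other site. Compute squared distances from q = (1, -6) to each site:
  (2 − 1)² + (-3 − -6)² = 10
  (6 − 1)² + (0 − -6)² = 61
  (-2 − 1)² + (4 − -6)² = 109
  (1 − 1)² + (5 − -6)² = 121
  (-2 − 1)² + (5 − -6)² = 130
Minimum is attained by (2, -3), so q lies in its Voronoi cell.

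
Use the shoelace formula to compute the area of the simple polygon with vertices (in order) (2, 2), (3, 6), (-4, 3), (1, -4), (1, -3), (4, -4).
Area = 77/2

Shoelace formula: Area = (1/2) |Σ_i (x_i · y_{i+1} − x_{i+1} · y_i)| (indices mod n). Compute each cross term:
  (2)(6) − (3)(2) = 6
  (3)(3) − (-4)(6) = 33
  (-4)(-4) − (1)(3) = 13
  (1)(-3) − (1)(-4) = 1
  (1)(-4) − (4)(-3) = 8
  (4)(2) − (2)(-4) = 16
Sum = 77, so (signed) Area = 77/2 = 77/2, |Area| = 77/2.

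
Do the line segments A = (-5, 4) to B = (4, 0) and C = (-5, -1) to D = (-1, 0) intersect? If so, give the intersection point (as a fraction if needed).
No (intersection of containing lines falls outside at least one segment)

Parametrize and solve: t = 4/5, s = 9/5. At least one of these is outside [0, 1], so the segments do not intersect.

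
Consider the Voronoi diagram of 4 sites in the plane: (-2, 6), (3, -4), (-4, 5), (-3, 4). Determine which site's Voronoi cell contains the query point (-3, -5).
Nearest site = (3, -4)

The Voronoi cell of site s contains exactly those query points closer to s than to any other site. Compute squared distances from q = (-3, -5) to each site:
  (3 − -3)² + (-4 − -5)² = 37
  (-3 − -3)² + (4 − -5)² = 81
  (-4 − -3)² + (5 − -5)² = 101
  (-2 − -3)² + (6 − -5)² = 122
Minimum is attained by (3, -4), so q lies in its Voronoi cell.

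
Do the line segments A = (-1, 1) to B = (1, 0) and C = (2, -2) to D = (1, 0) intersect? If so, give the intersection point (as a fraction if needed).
Yes; intersection at (1, 0) (t = 1 on AB, s = 1 on CD)

Parametrize AB as A + t(B − A) = (-1 + 2 t, 1 + -1 t) and CD as C + s(D − C) = (2 + -1 s, -2 + 2 s). Solve the linear system for (t, s). Determinant = -3 ≠ 0, so a unique intersection of the containing lines exists. Solution: t = 1, s = 1 — both in [0, 1], so the segments cross. Intersection point: (1, 0).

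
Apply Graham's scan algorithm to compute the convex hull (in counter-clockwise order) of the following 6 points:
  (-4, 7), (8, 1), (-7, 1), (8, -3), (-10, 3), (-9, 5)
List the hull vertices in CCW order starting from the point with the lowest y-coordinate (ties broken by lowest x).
Hull (CCW) = [(8, -3), (8, 1), (-4, 7), (-9, 5), (-10, 3), (-7, 1)]

Graham scan procedure:
  1. Find the pivot p₀ = point with lowest y (tie → lowest x): (8, -3).
  2. Sort the remaining points by polar angle around p₀.
  3. Walk through sorted points, maintaining a stack; pop the top while the last three entries make a non-left turn (cross product ≤ 0).
  4. Final stack is the convex hull in CCW order: (8, -3), (8, 1), (-4, 7), (-9, 5), (-10, 3), (-7, 1).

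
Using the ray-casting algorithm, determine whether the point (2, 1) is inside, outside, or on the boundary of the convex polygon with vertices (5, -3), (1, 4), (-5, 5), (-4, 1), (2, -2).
The point (2, 1) lies strictly inside the polygon

Cast a horizontal ray to the right from the query point and count how many polygon edges it crosses (each edge strictly once or zero times, handled with the usual half-open convention). 
Parity of crossings → odd ⇒ inside.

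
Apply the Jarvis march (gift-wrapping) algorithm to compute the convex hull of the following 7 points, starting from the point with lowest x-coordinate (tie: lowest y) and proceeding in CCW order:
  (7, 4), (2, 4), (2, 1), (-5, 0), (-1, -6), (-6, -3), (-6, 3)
Hull (CCW) = [(-6, -3), (-1, -6), (7, 4), (2, 4), (-6, 3)]

Jarvis march: at each step, from the current hull vertex p, select the next vertex q as the point such that every other point lies strictly to the left of (or on) the directed line p → q. (Equivalently: for every other point r, the cross product (q − p) × (r − p) ≥ 0.)
Starting point (lowest x, tie lowest y): (-6, -3). Wrap until returning to start. Resulting hull: (-6, -3), (-1, -6), (7, 4), (2, 4), (-6, 3).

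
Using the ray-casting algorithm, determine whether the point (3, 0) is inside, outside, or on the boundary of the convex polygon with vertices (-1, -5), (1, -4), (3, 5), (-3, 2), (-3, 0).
The point (3, 0) lies strictly outside the polygon

Cast a horizontal ray to the right from the query point and count how many polygon edges it crosses (each edge strictly once or zero times, handled with the usual half-open convention). 
Parity of crossings → even ⇒ outside.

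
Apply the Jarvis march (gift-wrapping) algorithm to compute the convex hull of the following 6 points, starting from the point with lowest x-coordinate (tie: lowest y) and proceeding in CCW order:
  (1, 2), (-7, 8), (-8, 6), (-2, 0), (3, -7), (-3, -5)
Hull (CCW) = [(-8, 6), (-3, -5), (3, -7), (1, 2), (-7, 8)]

Jarvis march: at each step, from the current hull vertex p, select the next vertex q as the point such that every other point lies strictly to the left of (or on) the directed line p → q. (Equivalently: for every other point r, the cross product (q − p) × (r − p) ≥ 0.)
Starting point (lowest x, tie lowest y): (-8, 6). Wrap until returning to start. Resulting hull: (-8, 6), (-3, -5), (3, -7), (1, 2), (-7, 8).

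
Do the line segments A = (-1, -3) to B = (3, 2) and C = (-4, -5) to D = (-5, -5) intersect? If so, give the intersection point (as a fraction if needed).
No (intersection of containing lines falls outside at least one segment)

Parametrize and solve: t = -2/5, s = -7/5. At least one of these is outside [0, 1], so the segments do not intersect.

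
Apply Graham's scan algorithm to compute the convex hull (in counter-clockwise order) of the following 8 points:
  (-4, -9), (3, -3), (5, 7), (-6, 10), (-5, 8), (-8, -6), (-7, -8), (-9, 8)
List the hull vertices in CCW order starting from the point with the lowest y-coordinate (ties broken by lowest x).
Hull (CCW) = [(-4, -9), (3, -3), (5, 7), (-6, 10), (-9, 8), (-8, -6), (-7, -8)]

Graham scan procedure:
  1. Find the pivot p₀ = point with lowest y (tie → lowest x): (-4, -9).
  2. Sort the remaining points by polar angle around p₀.
  3. Walk through sorted points, maintaining a stack; pop the top while the last three entries make a non-left turn (cross product ≤ 0).
  4. Final stack is the convex hull in CCW order: (-4, -9), (3, -3), (5, 7), (-6, 10), (-9, 8), (-8, -6), (-7, -8).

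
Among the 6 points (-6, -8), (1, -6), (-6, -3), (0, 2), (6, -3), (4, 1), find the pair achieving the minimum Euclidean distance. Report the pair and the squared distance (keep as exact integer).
Pair = ((0, 2), (4, 1)); squared distance = 17

Compute all C(6, 2) = 15 pairwise squared distances (x_i − x_j)² + (y_i − y_j)². The minimum is 17, attained by the pair ((0, 2), (4, 1)).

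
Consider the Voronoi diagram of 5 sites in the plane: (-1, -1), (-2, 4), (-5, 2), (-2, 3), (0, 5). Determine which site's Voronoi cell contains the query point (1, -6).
Nearest site = (-1, -1)

The Voronoi cell of site s contains exactly those query points closer to s than to any other site. Compute squared distances from q = (1, -6) to each site:
  (-1 − 1)² + (-1 − -6)² = 29
  (-2 − 1)² + (3 − -6)² = 90
  (-5 − 1)² + (2 − -6)² = 100
  (-2 − 1)² + (4 − -6)² = 109
  (0 − 1)² + (5 − -6)² = 122
Minimum is attained by (-1, -1), so q lies in its Voronoi cell.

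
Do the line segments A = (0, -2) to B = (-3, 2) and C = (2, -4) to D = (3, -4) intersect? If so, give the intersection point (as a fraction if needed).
No (intersection of containing lines falls outside at least one segment)

Parametrize and solve: t = -1/2, s = -1/2. At least one of these is outside [0, 1], so the segments do not intersect.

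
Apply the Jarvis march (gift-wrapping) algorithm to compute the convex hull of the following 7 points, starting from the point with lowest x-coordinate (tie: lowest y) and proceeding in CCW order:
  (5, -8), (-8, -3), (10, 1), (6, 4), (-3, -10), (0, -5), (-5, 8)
Hull (CCW) = [(-8, -3), (-3, -10), (5, -8), (10, 1), (6, 4), (-5, 8)]

Jarvis march: at each step, from the current hull vertex p, select the next vertex q as the point such that every other point lies strictly to the left of (or on) the directed line p → q. (Equivalently: for every other point r, the cross product (q − p) × (r − p) ≥ 0.)
Starting point (lowest x, tie lowest y): (-8, -3). Wrap until returning to start. Resulting hull: (-8, -3), (-3, -10), (5, -8), (10, 1), (6, 4), (-5, 8).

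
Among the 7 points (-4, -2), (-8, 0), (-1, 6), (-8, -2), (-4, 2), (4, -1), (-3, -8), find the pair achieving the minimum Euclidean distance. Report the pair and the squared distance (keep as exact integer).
Pair = ((-8, 0), (-8, -2)); squared distance = 4

Compute all C(7, 2) = 21 pairwise squared distances (x_i − x_j)² + (y_i − y_j)². The minimum is 4, attained by the pair ((-8, 0), (-8, -2)).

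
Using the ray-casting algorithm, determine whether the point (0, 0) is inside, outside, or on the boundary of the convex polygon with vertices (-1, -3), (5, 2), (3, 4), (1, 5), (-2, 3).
The point (0, 0) lies strictly inside the polygon

Cast a horizontal ray to the right from the query point and count how many polygon edges it crosses (each edge strictly once or zero times, handled with the usual half-open convention). 
Parity of crossings → odd ⇒ inside.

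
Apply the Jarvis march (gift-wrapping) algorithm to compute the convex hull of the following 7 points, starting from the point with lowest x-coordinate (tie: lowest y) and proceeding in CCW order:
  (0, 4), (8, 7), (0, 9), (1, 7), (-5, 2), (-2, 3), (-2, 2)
Hull (CCW) = [(-5, 2), (-2, 2), (8, 7), (0, 9)]

Jarvis march: at each step, from the current hull vertex p, select the next vertex q as the point such that every other point lies strictly to the left of (or on) the directed line p → q. (Equivalently: for every other point r, the cross product (q − p) × (r − p) ≥ 0.)
Starting point (lowest x, tie lowest y): (-5, 2). Wrap until returning to start. Resulting hull: (-5, 2), (-2, 2), (8, 7), (0, 9).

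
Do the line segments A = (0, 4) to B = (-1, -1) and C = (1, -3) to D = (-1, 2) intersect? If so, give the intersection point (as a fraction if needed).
Yes; intersection at (-3/5, 1) (t = 3/5 on AB, s = 4/5 on CD)

Parametrize AB as A + t(B − A) = (0 + -1 t, 4 + -5 t) and CD as C + s(D − C) = (1 + -2 s, -3 + 5 s). Solve the linear system for (t, s). Determinant = 15 ≠ 0, so a unique intersection of the containing lines exists. Solution: t = 3/5, s = 4/5 — both in [0, 1], so the segments cross. Intersection point: (-3/5, 1).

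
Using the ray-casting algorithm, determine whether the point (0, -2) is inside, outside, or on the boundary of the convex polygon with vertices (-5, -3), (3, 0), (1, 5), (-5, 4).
The point (0, -2) lies strictly outside the polygon

Cast a horizontal ray to the right from the query point and count how many polygon edges it crosses (each edge strictly once or zero times, handled with the usual half-open convention). 
Parity of crossings → even ⇒ outside.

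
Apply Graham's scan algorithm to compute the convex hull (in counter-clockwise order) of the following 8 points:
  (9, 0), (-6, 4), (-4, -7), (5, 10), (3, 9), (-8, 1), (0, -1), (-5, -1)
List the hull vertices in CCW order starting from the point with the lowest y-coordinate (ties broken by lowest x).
Hull (CCW) = [(-4, -7), (9, 0), (5, 10), (3, 9), (-6, 4), (-8, 1)]

Graham scan procedure:
  1. Find the pivot p₀ = point with lowest y (tie → lowest x): (-4, -7).
  2. Sort the remaining points by polar angle around p₀.
  3. Walk through sorted points, maintaining a stack; pop the top while the last three entries make a non-left turn (cross product ≤ 0).
  4. Final stack is the convex hull in CCW order: (-4, -7), (9, 0), (5, 10), (3, 9), (-6, 4), (-8, 1).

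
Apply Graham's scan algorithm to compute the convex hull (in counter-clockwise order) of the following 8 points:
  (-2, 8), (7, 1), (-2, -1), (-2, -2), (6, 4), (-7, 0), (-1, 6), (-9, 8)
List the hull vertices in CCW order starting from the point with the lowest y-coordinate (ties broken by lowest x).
Hull (CCW) = [(-2, -2), (7, 1), (6, 4), (-2, 8), (-9, 8), (-7, 0)]

Graham scan procedure:
  1. Find the pivot p₀ = point with lowest y (tie → lowest x): (-2, -2).
  2. Sort the remaining points by polar angle around p₀.
  3. Walk through sorted points, maintaining a stack; pop the top while the last three entries make a non-left turn (cross product ≤ 0).
  4. Final stack is the convex hull in CCW order: (-2, -2), (7, 1), (6, 4), (-2, 8), (-9, 8), (-7, 0).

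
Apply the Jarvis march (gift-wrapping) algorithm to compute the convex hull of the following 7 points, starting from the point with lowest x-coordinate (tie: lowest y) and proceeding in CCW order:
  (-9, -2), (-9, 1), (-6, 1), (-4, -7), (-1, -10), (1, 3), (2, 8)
Hull (CCW) = [(-9, -2), (-1, -10), (2, 8), (-9, 1)]

Jarvis march: at each step, from the current hull vertex p, select the next vertex q as the point such that every other point lies strictly to the left of (or on) the directed line p → q. (Equivalently: for every other point r, the cross product (q − p) × (r − p) ≥ 0.)
Starting point (lowest x, tie lowest y): (-9, -2). Wrap until returning to start. Resulting hull: (-9, -2), (-1, -10), (2, 8), (-9, 1).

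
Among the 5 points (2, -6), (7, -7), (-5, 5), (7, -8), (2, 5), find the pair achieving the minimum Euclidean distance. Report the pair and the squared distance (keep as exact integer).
Pair = ((7, -7), (7, -8)); squared distance = 1

Compute all C(5, 2) = 10 pairwise squared distances (x_i − x_j)² + (y_i − y_j)². The minimum is 1, attained by the pair ((7, -7), (7, -8)).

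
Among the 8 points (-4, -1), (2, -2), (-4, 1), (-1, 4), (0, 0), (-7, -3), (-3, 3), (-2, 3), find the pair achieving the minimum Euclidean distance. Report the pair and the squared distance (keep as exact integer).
Pair = ((-3, 3), (-2, 3)); squared distance = 1

Compute all C(8, 2) = 28 pairwise squared distances (x_i − x_j)² + (y_i − y_j)². The minimum is 1, attained by the pair ((-3, 3), (-2, 3)).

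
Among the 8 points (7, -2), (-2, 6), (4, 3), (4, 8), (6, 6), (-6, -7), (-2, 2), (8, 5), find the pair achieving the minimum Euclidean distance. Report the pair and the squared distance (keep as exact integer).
Pair = ((6, 6), (8, 5)); squared distance = 5

Compute all C(8, 2) = 28 pairwise squared distances (x_i − x_j)² + (y_i − y_j)². The minimum is 5, attained by the pair ((6, 6), (8, 5)).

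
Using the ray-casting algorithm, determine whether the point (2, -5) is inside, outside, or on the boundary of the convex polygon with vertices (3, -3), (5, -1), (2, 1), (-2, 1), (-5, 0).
The point (2, -5) lies strictly outside the polygon

Cast a horizontal ray to the right from the query point and count how many polygon edges it crosses (each edge strictly once or zero times, handled with the usual half-open convention). 
Parity of crossings → even ⇒ outside.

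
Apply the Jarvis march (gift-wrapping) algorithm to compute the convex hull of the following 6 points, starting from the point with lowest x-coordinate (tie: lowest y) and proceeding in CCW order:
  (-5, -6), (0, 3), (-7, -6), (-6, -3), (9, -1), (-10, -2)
Hull (CCW) = [(-10, -2), (-7, -6), (-5, -6), (9, -1), (0, 3)]

Jarvis march: at each step, from the current hull vertex p, select the next vertex q as the point such that every other point lies strictly to the left of (or on) the directed line p → q. (Equivalently: for every other point r, the cross product (q − p) × (r − p) ≥ 0.)
Starting point (lowest x, tie lowest y): (-10, -2). Wrap until returning to start. Resulting hull: (-10, -2), (-7, -6), (-5, -6), (9, -1), (0, 3).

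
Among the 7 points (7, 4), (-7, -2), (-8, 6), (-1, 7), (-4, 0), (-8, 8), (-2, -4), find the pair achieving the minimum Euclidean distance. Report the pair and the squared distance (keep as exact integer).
Pair = ((-8, 6), (-8, 8)); squared distance = 4

Compute all C(7, 2) = 21 pairwise squared distances (x_i − x_j)² + (y_i − y_j)². The minimum is 4, attained by the pair ((-8, 6), (-8, 8)).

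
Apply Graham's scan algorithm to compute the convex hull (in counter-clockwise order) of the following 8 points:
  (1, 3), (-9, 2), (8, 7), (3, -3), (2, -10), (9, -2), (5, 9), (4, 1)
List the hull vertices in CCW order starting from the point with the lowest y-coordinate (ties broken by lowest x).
Hull (CCW) = [(2, -10), (9, -2), (8, 7), (5, 9), (-9, 2)]

Graham scan procedure:
  1. Find the pivot p₀ = point with lowest y (tie → lowest x): (2, -10).
  2. Sort the remaining points by polar angle around p₀.
  3. Walk through sorted points, maintaining a stack; pop the top while the last three entries make a non-left turn (cross product ≤ 0).
  4. Final stack is the convex hull in CCW order: (2, -10), (9, -2), (8, 7), (5, 9), (-9, 2).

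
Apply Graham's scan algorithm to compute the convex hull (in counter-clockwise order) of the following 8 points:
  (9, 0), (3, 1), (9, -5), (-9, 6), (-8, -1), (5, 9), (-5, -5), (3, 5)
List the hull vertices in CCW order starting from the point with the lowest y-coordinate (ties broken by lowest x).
Hull (CCW) = [(-5, -5), (9, -5), (9, 0), (5, 9), (-9, 6), (-8, -1)]

Graham scan procedure:
  1. Find the pivot p₀ = point with lowest y (tie → lowest x): (-5, -5).
  2. Sort the remaining points by polar angle around p₀.
  3. Walk through sorted points, maintaining a stack; pop the top while the last three entries make a non-left turn (cross product ≤ 0).
  4. Final stack is the convex hull in CCW order: (-5, -5), (9, -5), (9, 0), (5, 9), (-9, 6), (-8, -1).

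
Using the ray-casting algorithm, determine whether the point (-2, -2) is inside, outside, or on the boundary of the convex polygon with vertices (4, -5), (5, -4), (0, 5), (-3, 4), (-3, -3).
The point (-2, -2) lies strictly inside the polygon

Cast a horizontal ray to the right from the query point and count how many polygon edges it crosses (each edge strictly once or zero times, handled with the usual half-open convention). 
Parity of crossings → odd ⇒ inside.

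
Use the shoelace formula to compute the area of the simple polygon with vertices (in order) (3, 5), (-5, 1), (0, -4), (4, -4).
Area = 48

Shoelace formula: Area = (1/2) |Σ_i (x_i · y_{i+1} − x_{i+1} · y_i)| (indices mod n). Compute each cross term:
  (3)(1) − (-5)(5) = 28
  (-5)(-4) − (0)(1) = 20
  (0)(-4) − (4)(-4) = 16
  (4)(5) − (3)(-4) = 32
Sum = 96, so (signed) Area = 96/2 = 48, |Area| = 48.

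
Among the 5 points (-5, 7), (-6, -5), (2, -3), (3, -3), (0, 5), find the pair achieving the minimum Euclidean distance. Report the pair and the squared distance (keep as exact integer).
Pair = ((2, -3), (3, -3)); squared distance = 1

Compute all C(5, 2) = 10 pairwise squared distances (x_i − x_j)² + (y_i − y_j)². The minimum is 1, attained by the pair ((2, -3), (3, -3)).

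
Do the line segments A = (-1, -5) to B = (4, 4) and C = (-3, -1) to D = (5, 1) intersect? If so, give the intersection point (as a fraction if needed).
Yes; intersection at (59/31, 7/31) (t = 18/31 on AB, s = 19/31 on CD)

Parametrize AB as A + t(B − A) = (-1 + 5 t, -5 + 9 t) and CD as C + s(D − C) = (-3 + 8 s, -1 + 2 s). Solve the linear system for (t, s). Determinant = 62 ≠ 0, so a unique intersection of the containing lines exists. Solution: t = 18/31, s = 19/31 — both in [0, 1], so the segments cross. Intersection point: (59/31, 7/31).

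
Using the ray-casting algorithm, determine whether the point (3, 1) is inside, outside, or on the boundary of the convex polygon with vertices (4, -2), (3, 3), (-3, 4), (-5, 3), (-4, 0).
The point (3, 1) lies strictly inside the polygon

Cast a horizontal ray to the right from the query point and count how many polygon edges it crosses (each edge strictly once or zero times, handled with the usual half-open convention). 
Parity of crossings → odd ⇒ inside.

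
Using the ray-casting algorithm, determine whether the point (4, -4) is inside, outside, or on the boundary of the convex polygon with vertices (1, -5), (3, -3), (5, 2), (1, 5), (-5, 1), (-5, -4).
The point (4, -4) lies strictly outside the polygon

Cast a horizontal ray to the right from the query point and count how many polygon edges it crosses (each edge strictly once or zero times, handled with the usual half-open convention). 
Parity of crossings → even ⇒ outside.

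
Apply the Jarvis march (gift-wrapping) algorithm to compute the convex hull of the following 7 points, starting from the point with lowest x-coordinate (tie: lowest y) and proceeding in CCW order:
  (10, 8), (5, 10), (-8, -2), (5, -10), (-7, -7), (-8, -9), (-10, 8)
Hull (CCW) = [(-10, 8), (-8, -9), (5, -10), (10, 8), (5, 10)]

Jarvis march: at each step, from the current hull vertex p, select the next vertex q as the point such that every other point lies strictly to the left of (or on) the directed line p → q. (Equivalently: for every other point r, the cross product (q − p) × (r − p) ≥ 0.)
Starting point (lowest x, tie lowest y): (-10, 8). Wrap until returning to start. Resulting hull: (-10, 8), (-8, -9), (5, -10), (10, 8), (5, 10).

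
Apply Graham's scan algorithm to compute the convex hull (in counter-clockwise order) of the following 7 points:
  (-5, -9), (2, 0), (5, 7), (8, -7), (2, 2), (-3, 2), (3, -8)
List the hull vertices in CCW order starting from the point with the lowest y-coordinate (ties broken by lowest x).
Hull (CCW) = [(-5, -9), (3, -8), (8, -7), (5, 7), (-3, 2)]

Graham scan procedure:
  1. Find the pivot p₀ = point with lowest y (tie → lowest x): (-5, -9).
  2. Sort the remaining points by polar angle around p₀.
  3. Walk through sorted points, maintaining a stack; pop the top while the last three entries make a non-left turn (cross product ≤ 0).
  4. Final stack is the convex hull in CCW order: (-5, -9), (3, -8), (8, -7), (5, 7), (-3, 2).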